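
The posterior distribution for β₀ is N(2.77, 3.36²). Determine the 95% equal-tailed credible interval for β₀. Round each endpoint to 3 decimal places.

[-3.815, 9.355]

The posterior is symmetric, so the 95% equal-tailed interval is β₀ = 2.77 ± z·3.36 with z = 1.960.
Half-width: 1.960 × 3.36 = 6.585.
2.77 − 6.585 = -3.815; 2.77 + 6.585 = 9.355.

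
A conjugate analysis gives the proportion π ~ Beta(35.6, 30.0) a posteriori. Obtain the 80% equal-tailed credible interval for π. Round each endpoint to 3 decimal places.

Posterior: Beta(35.6, 30.0).
Equal-tailed 80% interval: the 0.1 and 0.9 quantiles of Beta(35.6, 30.0).
Posterior mean ≈ 0.543, SD ≈ 0.061; a Normal approximation gives roughly [0.464, 0.621].
Exact: F⁻¹(0.1) = 0.464; F⁻¹(0.9) = 0.621.

[0.464, 0.621]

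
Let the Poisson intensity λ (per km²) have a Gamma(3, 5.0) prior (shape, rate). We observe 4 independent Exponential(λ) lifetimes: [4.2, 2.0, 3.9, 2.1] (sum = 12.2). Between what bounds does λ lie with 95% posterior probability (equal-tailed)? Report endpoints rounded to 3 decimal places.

Posterior: Gamma(3+4, 5.0+12.2) = Gamma(7, 17.2) (shape, rate).
Equal-tailed 95% interval: Gamma(7, 17.2) quantiles at 0.025 and 0.975.
Posterior mean ≈ 0.407, SD ≈ 0.154; a Normal approximation gives roughly [0.105, 0.708].
Exact: lower = 0.164; upper = 0.759.

[0.164, 0.759]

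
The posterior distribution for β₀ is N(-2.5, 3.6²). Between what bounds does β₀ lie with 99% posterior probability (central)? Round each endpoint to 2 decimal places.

The posterior is symmetric, so the 99% equal-tailed interval is β₀ = -2.5 ± z·3.6 with z = 2.576.
Half-width: 2.576 × 3.6 = 9.27.
-2.5 − 9.27 = -11.77; -2.5 + 9.27 = 6.77.

[-11.77, 6.77]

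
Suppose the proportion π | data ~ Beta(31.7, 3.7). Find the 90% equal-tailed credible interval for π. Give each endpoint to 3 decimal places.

Posterior: Beta(31.7, 3.7).
Equal-tailed 90% interval: the 0.05 and 0.95 quantiles of Beta(31.7, 3.7).
Posterior mean ≈ 0.895, SD ≈ 0.051; a Normal approximation gives roughly [0.812, 0.979].
Exact: F⁻¹(0.05) = 0.801; F⁻¹(0.95) = 0.964.

[0.801, 0.964]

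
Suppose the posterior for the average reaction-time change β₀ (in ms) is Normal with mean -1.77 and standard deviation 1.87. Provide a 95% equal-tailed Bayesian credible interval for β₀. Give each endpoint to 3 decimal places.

The posterior is symmetric, so the 95% equal-tailed interval is β₀ = -1.77 ± z·1.87 with z = 1.960.
Half-width: 1.960 × 1.87 = 3.665.
-1.77 − 3.665 = -5.435; -1.77 + 3.665 = 1.895.

[-5.435, 1.895]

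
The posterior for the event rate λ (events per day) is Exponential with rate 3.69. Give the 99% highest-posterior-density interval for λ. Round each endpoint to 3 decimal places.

[0.000, 1.248]

The exponential density is strictly decreasing on [0, ∞), so the HPD interval is anchored at 0: [0, q] with P(λ ≤ q) = 0.99.
q = −ln(1 − 0.99) / 3.69 = 4.6052 / 3.69 = 1.248.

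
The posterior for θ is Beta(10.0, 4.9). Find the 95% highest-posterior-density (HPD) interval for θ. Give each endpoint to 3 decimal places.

The posterior is unimodal and skewed, so the HPD interval has equal density at both endpoints and is the shortest 95% interval.
Solving f(0.441) = f(0.889) with F(0.889) − F(0.441) = 0.95 gives [0.441, 0.889].
For comparison, the equal-tailed interval is [0.423, 0.876]; the HPD is narrower and shifted toward the mode.

[0.441, 0.889]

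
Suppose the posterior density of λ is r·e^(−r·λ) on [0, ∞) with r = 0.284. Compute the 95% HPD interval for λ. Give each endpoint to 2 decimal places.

The exponential density is strictly decreasing on [0, ∞), so the HPD interval is anchored at 0: [0, q] with P(λ ≤ q) = 0.95.
q = −ln(1 − 0.95) / 0.284 = 2.9957 / 0.284 = 10.55.

[0.00, 10.55]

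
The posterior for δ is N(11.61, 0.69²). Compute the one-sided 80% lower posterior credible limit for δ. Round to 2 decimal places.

11.03

Need L with P(δ ≥ L) = 0.80: L = 11.61 − z_{0.2}·0.69.
z = 0.842; L = 11.61 − 0.842 × 0.69 = 11.03.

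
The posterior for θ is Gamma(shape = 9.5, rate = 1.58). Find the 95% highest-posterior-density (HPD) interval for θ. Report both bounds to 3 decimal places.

The posterior is unimodal and skewed, so the HPD interval has equal density at both endpoints and is the shortest 95% interval.
Solving f(2.503) = f(9.900) with F(9.900) − F(2.503) = 0.95 gives [2.503, 9.900].
For comparison, the equal-tailed interval is [2.819, 10.396]; the HPD is narrower and shifted toward the mode.

[2.503, 9.900]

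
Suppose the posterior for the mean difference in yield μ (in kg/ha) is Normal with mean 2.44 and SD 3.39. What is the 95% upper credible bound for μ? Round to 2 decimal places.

Need U with P(μ ≤ U) = 0.95: U = 2.44 + z_{0.05}·3.39.
z = 1.645; U = 2.44 + 1.645 × 3.39 = 8.02.

8.02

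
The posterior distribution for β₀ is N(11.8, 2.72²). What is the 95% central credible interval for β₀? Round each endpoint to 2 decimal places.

The posterior is symmetric, so the 95% equal-tailed interval is β₀ = 11.8 ± z·2.72 with z = 1.960.
Half-width: 1.960 × 2.72 = 5.33.
11.8 − 5.33 = 6.47; 11.8 + 5.33 = 17.13.

[6.47, 17.13]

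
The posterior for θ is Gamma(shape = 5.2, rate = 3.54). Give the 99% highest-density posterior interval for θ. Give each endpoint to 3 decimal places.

[0.234, 3.413]

The posterior is unimodal and skewed, so the HPD interval has equal density at both endpoints and is the shortest 99% interval.
Solving f(0.234) = f(3.413) with F(3.413) − F(0.234) = 0.99 gives [0.234, 3.413].
For comparison, the equal-tailed interval is [0.329, 3.647]; the HPD is narrower and shifted toward the mode.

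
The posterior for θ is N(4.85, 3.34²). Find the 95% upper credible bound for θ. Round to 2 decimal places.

10.34

Need U with P(θ ≤ U) = 0.95: U = 4.85 + z_{0.05}·3.34.
z = 1.645; U = 4.85 + 1.645 × 3.34 = 10.34.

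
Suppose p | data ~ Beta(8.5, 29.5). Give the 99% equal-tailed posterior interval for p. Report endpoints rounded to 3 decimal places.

[0.082, 0.418]

Posterior: Beta(8.5, 29.5).
Equal-tailed 99% interval: the 0.005 and 0.995 quantiles of Beta(8.5, 29.5).
Posterior mean ≈ 0.224, SD ≈ 0.067; a Normal approximation gives roughly [0.052, 0.396].
Exact: F⁻¹(0.005) = 0.082; F⁻¹(0.995) = 0.418.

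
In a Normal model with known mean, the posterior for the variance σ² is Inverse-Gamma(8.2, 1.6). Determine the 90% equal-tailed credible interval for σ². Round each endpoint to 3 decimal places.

Inverse-Gamma(8.2, 1.6) quantiles: F⁻¹(0.05) and F⁻¹(0.95).
Equivalently, 1/σ² ~ Gamma(8.2, rate = 1.6); invert its 0.95 and 0.05 quantiles.
Posterior mean ≈ 0.222, SD ≈ 0.089; a Normal approximation gives roughly [0.075, 0.369].
Exact: lower = 0.119; upper = 0.388.

[0.119, 0.388]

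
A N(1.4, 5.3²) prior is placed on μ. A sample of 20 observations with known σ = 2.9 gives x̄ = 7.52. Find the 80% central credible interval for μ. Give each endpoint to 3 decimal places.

[6.605, 8.255]

Posterior precision = 1/5.3² + 20/2.9² = 0.0356 + 2.3781 = 2.4137, so posterior SD = 0.6437.
Posterior mean = (1.4/5.3² + 20·7.52/2.9²) / 2.4137 = 7.4297.
Interval: 7.4297 ± 1.282 × 0.6437 → [6.605, 8.255].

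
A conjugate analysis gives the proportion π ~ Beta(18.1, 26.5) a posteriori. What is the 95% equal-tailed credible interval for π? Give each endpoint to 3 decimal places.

[0.268, 0.552]

Posterior: Beta(18.1, 26.5).
Equal-tailed 95% interval: the 0.025 and 0.975 quantiles of Beta(18.1, 26.5).
Posterior mean ≈ 0.406, SD ≈ 0.073; a Normal approximation gives roughly [0.263, 0.548].
Exact: F⁻¹(0.025) = 0.268; F⁻¹(0.975) = 0.552.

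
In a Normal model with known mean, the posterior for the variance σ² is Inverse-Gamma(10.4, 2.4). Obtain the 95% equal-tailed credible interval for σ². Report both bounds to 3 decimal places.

[0.136, 0.473]

Inverse-Gamma(10.4, 2.4) quantiles: F⁻¹(0.025) and F⁻¹(0.975).
Equivalently, 1/σ² ~ Gamma(10.4, rate = 2.4); invert its 0.975 and 0.025 quantiles.
Posterior mean ≈ 0.255, SD ≈ 0.088; a Normal approximation gives roughly [0.083, 0.428].
Exact: lower = 0.136; upper = 0.473.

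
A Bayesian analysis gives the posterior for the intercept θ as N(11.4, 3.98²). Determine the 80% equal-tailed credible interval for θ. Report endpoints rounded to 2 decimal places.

[6.30, 16.50]

The posterior is symmetric, so the 80% equal-tailed interval is θ = 11.4 ± z·3.98 with z = 1.282.
Half-width: 1.282 × 3.98 = 5.10.
11.4 − 5.10 = 6.30; 11.4 + 5.10 = 16.50.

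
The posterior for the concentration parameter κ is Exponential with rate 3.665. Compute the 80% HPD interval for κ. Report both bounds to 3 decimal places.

[0.000, 0.439]

The exponential density is strictly decreasing on [0, ∞), so the HPD interval is anchored at 0: [0, q] with P(κ ≤ q) = 0.80.
q = −ln(1 − 0.80) / 3.665 = 1.6094 / 3.665 = 0.439.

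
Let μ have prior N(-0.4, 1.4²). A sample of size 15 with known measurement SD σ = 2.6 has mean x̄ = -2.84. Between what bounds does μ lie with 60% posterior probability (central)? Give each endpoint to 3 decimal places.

[-2.893, -1.874]

Posterior precision = 1/1.4² + 15/2.6² = 0.5102 + 2.2189 = 2.7291, so posterior SD = 0.6053.
Posterior mean = (-0.4/1.4² + 15·-2.84/2.6²) / 2.7291 = -2.3838.
Interval: -2.3838 ± 0.842 × 0.6053 → [-2.893, -1.874].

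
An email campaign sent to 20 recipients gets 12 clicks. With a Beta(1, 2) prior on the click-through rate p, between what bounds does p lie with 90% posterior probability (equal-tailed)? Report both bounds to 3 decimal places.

Posterior: Beta(1+12, 2+8) = Beta(13, 10).
Equal-tailed 90% interval: the 0.05 and 0.95 quantiles of Beta(13, 10).
Posterior mean ≈ 0.565, SD ≈ 0.101; a Normal approximation gives roughly [0.399, 0.732].
Exact: F⁻¹(0.05) = 0.395; F⁻¹(0.95) = 0.729.

[0.395, 0.729]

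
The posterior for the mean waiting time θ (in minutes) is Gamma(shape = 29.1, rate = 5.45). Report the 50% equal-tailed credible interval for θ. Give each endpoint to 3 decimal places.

Posterior: Gamma(shape 29.1, rate 5.45).
Equal-tailed 50% interval: Gamma(29.1, 5.45) quantiles at 0.25 and 0.75.
Posterior mean ≈ 5.339, SD ≈ 0.990; a Normal approximation gives roughly [4.672, 6.007].
Exact: lower = 4.643; upper = 5.970.

[4.643, 5.970]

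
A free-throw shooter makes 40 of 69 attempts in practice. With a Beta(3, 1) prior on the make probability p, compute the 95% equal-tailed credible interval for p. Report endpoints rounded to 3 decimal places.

Posterior: Beta(3+40, 1+29) = Beta(43, 30).
Equal-tailed 95% interval: the 0.025 and 0.975 quantiles of Beta(43, 30).
Posterior mean ≈ 0.589, SD ≈ 0.057; a Normal approximation gives roughly [0.477, 0.701].
Exact: F⁻¹(0.025) = 0.475; F⁻¹(0.975) = 0.698.

[0.475, 0.698]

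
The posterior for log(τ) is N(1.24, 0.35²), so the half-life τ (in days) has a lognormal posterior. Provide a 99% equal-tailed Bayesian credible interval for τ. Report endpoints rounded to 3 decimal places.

On the log scale the 99% interval is 1.24 ± 2.576 × 0.35 = [0.3385, 2.1415].
Exponentiate: [e^0.3385, e^2.1415] = [1.403, 8.513].

[1.403, 8.513]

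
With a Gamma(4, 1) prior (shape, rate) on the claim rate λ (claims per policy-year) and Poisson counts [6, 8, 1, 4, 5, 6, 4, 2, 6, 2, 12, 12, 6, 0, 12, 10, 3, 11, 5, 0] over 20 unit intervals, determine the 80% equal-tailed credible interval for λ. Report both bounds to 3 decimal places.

Posterior: Gamma(4+115, 1+20) = Gamma(119, 21) (shape, rate).
Equal-tailed 80% interval: Gamma(119, 21) quantiles at 0.1 and 0.9.
Posterior mean ≈ 5.667, SD ≈ 0.519; a Normal approximation gives roughly [5.001, 6.332].
Exact: lower = 5.012; upper = 6.342.

[5.012, 6.342]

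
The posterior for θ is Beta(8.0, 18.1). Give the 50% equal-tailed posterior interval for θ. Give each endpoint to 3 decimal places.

Posterior: Beta(8.0, 18.1).
Equal-tailed 50% interval: the 0.25 and 0.75 quantiles of Beta(8.0, 18.1).
Posterior mean ≈ 0.307, SD ≈ 0.089; a Normal approximation gives roughly [0.247, 0.366].
Exact: F⁻¹(0.25) = 0.243; F⁻¹(0.75) = 0.365.

[0.243, 0.365]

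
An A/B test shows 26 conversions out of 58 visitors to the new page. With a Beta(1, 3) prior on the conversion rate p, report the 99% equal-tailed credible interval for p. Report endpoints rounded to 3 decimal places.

Posterior: Beta(1+26, 3+32) = Beta(27, 35).
Equal-tailed 99% interval: the 0.005 and 0.995 quantiles of Beta(27, 35).
Posterior mean ≈ 0.435, SD ≈ 0.062; a Normal approximation gives roughly [0.275, 0.596].
Exact: F⁻¹(0.005) = 0.281; F⁻¹(0.995) = 0.598.

[0.281, 0.598]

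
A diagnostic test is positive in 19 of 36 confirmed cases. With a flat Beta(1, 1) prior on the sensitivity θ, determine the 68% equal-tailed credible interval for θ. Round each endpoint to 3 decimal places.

[0.446, 0.607]

Posterior: Beta(1+19, 1+17) = Beta(20, 18).
Equal-tailed 68% interval: the 0.16 and 0.84 quantiles of Beta(20, 18).
Posterior mean ≈ 0.526, SD ≈ 0.080; a Normal approximation gives roughly [0.447, 0.606].
Exact: F⁻¹(0.16) = 0.446; F⁻¹(0.84) = 0.607.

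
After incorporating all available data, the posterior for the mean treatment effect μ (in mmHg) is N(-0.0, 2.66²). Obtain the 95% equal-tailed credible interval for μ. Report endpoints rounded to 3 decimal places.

[-5.214, 5.214]

The posterior is symmetric, so the 95% equal-tailed interval is μ = -0.0 ± z·2.66 with z = 1.960.
Half-width: 1.960 × 2.66 = 5.214.
-0.0 − 5.214 = -5.214; -0.0 + 5.214 = 5.214.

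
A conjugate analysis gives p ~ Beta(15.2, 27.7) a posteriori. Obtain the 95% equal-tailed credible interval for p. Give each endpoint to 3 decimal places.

Posterior: Beta(15.2, 27.7).
Equal-tailed 95% interval: the 0.025 and 0.975 quantiles of Beta(15.2, 27.7).
Posterior mean ≈ 0.354, SD ≈ 0.072; a Normal approximation gives roughly [0.213, 0.496].
Exact: F⁻¹(0.025) = 0.220; F⁻¹(0.975) = 0.501.

[0.220, 0.501]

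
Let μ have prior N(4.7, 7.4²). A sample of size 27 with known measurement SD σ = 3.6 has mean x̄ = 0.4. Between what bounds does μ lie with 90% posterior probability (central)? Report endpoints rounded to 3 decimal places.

[-0.697, 1.572]

Posterior precision = 1/7.4² + 27/3.6² = 0.0183 + 2.0833 = 2.1016, so posterior SD = 0.6898.
Posterior mean = (4.7/7.4² + 27·0.4/3.6²) / 2.1016 = 0.4374.
Interval: 0.4374 ± 1.645 × 0.6898 → [-0.697, 1.572].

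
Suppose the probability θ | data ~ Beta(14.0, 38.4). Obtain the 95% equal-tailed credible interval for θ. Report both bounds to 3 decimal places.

Posterior: Beta(14.0, 38.4).
Equal-tailed 95% interval: the 0.025 and 0.975 quantiles of Beta(14.0, 38.4).
Posterior mean ≈ 0.267, SD ≈ 0.061; a Normal approximation gives roughly [0.148, 0.386].
Exact: F⁻¹(0.025) = 0.158; F⁻¹(0.975) = 0.394.

[0.158, 0.394]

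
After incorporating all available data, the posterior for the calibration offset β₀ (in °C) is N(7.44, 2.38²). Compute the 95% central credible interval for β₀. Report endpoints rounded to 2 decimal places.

[2.78, 12.10]

The posterior is symmetric, so the 95% equal-tailed interval is β₀ = 7.44 ± z·2.38 with z = 1.960.
Half-width: 1.960 × 2.38 = 4.66.
7.44 − 4.66 = 2.78; 7.44 + 4.66 = 12.10.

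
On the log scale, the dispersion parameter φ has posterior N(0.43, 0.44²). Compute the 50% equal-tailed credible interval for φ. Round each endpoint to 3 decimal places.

On the log scale the 50% interval is 0.43 ± 0.674 × 0.44 = [0.1332, 0.7268].
Exponentiate: [e^0.1332, e^0.7268] = [1.143, 2.068].

[1.143, 2.068]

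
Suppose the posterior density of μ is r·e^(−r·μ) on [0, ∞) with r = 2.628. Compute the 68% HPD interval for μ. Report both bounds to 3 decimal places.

The exponential density is strictly decreasing on [0, ∞), so the HPD interval is anchored at 0: [0, q] with P(μ ≤ q) = 0.68.
q = −ln(1 − 0.68) / 2.628 = 1.1394 / 2.628 = 0.434.

[0.000, 0.434]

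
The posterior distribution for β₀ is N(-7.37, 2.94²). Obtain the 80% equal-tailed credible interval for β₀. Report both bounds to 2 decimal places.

The posterior is symmetric, so the 80% equal-tailed interval is β₀ = -7.37 ± z·2.94 with z = 1.282.
Half-width: 1.282 × 2.94 = 3.77.
-7.37 − 3.77 = -11.14; -7.37 + 3.77 = -3.60.

[-11.14, -3.60]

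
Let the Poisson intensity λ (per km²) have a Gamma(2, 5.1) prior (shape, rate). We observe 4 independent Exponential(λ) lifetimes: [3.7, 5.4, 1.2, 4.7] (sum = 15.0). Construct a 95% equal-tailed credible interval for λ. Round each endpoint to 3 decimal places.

Posterior: Gamma(2+4, 5.1+15.0) = Gamma(6, 20.1) (shape, rate).
Equal-tailed 95% interval: Gamma(6, 20.1) quantiles at 0.025 and 0.975.
Posterior mean ≈ 0.299, SD ≈ 0.122; a Normal approximation gives roughly [0.060, 0.537].
Exact: lower = 0.110; upper = 0.581.

[0.110, 0.581]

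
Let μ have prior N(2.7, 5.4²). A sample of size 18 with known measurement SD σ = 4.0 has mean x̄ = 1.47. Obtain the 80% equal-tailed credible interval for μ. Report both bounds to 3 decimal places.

Posterior precision = 1/5.4² + 18/4.0² = 0.0343 + 1.1250 = 1.1593, so posterior SD = 0.9288.
Posterior mean = (2.7/5.4² + 18·1.47/4.0²) / 1.1593 = 1.5064.
Interval: 1.5064 ± 1.282 × 0.9288 → [0.316, 2.697].

[0.316, 2.697]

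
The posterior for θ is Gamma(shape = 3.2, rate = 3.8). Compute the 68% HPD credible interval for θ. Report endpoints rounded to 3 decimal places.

[0.264, 1.080]

The posterior is unimodal and skewed, so the HPD interval has equal density at both endpoints and is the shortest 68% interval.
Solving f(0.264) = f(1.080) with F(1.080) − F(0.264) = 0.68 gives [0.264, 1.080].
For comparison, the equal-tailed interval is [0.398, 1.285]; the HPD is narrower and shifted toward the mode.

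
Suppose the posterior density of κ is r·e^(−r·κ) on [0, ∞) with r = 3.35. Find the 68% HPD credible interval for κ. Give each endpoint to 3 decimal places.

The exponential density is strictly decreasing on [0, ∞), so the HPD interval is anchored at 0: [0, q] with P(κ ≤ q) = 0.68.
q = −ln(1 − 0.68) / 3.35 = 1.1394 / 3.35 = 0.340.

[0.000, 0.340]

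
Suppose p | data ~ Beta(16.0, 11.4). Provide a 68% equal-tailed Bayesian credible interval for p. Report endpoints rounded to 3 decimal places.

[0.490, 0.677]

Posterior: Beta(16.0, 11.4).
Equal-tailed 68% interval: the 0.16 and 0.84 quantiles of Beta(16.0, 11.4).
Posterior mean ≈ 0.584, SD ≈ 0.092; a Normal approximation gives roughly [0.492, 0.676].
Exact: F⁻¹(0.16) = 0.490; F⁻¹(0.84) = 0.677.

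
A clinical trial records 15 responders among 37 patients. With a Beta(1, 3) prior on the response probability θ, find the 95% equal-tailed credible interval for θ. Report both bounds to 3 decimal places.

[0.249, 0.542]

Posterior: Beta(1+15, 3+22) = Beta(16, 25).
Equal-tailed 95% interval: the 0.025 and 0.975 quantiles of Beta(16, 25).
Posterior mean ≈ 0.390, SD ≈ 0.075; a Normal approximation gives roughly [0.243, 0.538].
Exact: F⁻¹(0.025) = 0.249; F⁻¹(0.975) = 0.542.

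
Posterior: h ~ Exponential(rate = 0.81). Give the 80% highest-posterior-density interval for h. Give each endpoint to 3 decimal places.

[0.000, 1.987]

The exponential density is strictly decreasing on [0, ∞), so the HPD interval is anchored at 0: [0, q] with P(h ≤ q) = 0.80.
q = −ln(1 − 0.80) / 0.81 = 1.6094 / 0.81 = 1.987.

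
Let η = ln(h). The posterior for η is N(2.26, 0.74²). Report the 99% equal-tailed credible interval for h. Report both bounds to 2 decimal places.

[1.42, 64.46]

On the log scale the 99% interval is 2.26 ± 2.576 × 0.74 = [0.3539, 4.1661].
Exponentiate: [e^0.3539, e^4.1661] = [1.42, 64.46].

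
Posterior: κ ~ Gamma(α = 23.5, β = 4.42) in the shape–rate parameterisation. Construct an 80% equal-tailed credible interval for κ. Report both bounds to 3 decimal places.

[3.968, 6.762]

Posterior: Gamma(shape 23.5, rate 4.42).
Equal-tailed 80% interval: Gamma(23.5, 4.42) quantiles at 0.1 and 0.9.
Posterior mean ≈ 5.317, SD ≈ 1.097; a Normal approximation gives roughly [3.911, 6.722].
Exact: lower = 3.968; upper = 6.762.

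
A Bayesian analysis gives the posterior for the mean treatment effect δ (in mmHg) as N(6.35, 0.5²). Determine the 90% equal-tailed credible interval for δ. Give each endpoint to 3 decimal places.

The posterior is symmetric, so the 90% equal-tailed interval is δ = 6.35 ± z·0.5 with z = 1.645.
Half-width: 1.645 × 0.5 = 0.822.
6.35 − 0.822 = 5.528; 6.35 + 0.822 = 7.172.

[5.528, 7.172]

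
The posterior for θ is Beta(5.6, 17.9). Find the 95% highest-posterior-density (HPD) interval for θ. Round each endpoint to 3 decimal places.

The posterior is unimodal and skewed, so the HPD interval has equal density at both endpoints and is the shortest 95% interval.
Solving f(0.081) = f(0.408) with F(0.408) − F(0.081) = 0.95 gives [0.081, 0.408].
For comparison, the equal-tailed interval is [0.093, 0.425]; the HPD is narrower and shifted toward the mode.

[0.081, 0.408]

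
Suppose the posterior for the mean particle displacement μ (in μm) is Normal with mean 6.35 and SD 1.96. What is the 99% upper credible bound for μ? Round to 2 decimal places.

10.91

Need U with P(μ ≤ U) = 0.99: U = 6.35 + z_{0.01}·1.96.
z = 2.326; U = 6.35 + 2.326 × 1.96 = 10.91.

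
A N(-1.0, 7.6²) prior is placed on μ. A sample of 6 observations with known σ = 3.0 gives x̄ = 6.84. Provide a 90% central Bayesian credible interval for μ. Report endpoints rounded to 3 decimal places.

[4.653, 8.630]

Posterior precision = 1/7.6² + 6/3.0² = 0.0173 + 0.6667 = 0.6840, so posterior SD = 1.2091.
Posterior mean = (-1.0/7.6² + 6·6.84/3.0²) / 0.6840 = 6.6416.
Interval: 6.6416 ± 1.645 × 1.2091 → [4.653, 8.630].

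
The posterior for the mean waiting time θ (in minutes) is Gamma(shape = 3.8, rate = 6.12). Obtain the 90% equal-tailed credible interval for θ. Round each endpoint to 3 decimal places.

Posterior: Gamma(shape 3.8, rate 6.12).
Equal-tailed 90% interval: Gamma(3.8, 6.12) quantiles at 0.05 and 0.95.
Posterior mean ≈ 0.621, SD ≈ 0.319; a Normal approximation gives roughly [0.097, 1.145].
Exact: lower = 0.204; upper = 1.220.

[0.204, 1.220]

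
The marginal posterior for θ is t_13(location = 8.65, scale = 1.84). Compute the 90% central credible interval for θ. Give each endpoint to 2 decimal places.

[5.39, 11.91]

The t_13 distribution is symmetric; the 90% interval is 8.65 ± t·1.84 with t_{0.95,13} = 1.771.
Half-width: 1.771 × 1.84 = 3.26.
8.65 − 3.26 = 5.39; 8.65 + 3.26 = 11.91.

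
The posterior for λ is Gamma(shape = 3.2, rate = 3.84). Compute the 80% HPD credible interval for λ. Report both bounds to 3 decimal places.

The posterior is unimodal and skewed, so the HPD interval has equal density at both endpoints and is the shortest 80% interval.
Solving f(0.200) = f(1.250) with F(1.250) − F(0.200) = 0.80 gives [0.200, 1.250].
For comparison, the equal-tailed interval is [0.319, 1.458]; the HPD is narrower and shifted toward the mode.

[0.200, 1.250]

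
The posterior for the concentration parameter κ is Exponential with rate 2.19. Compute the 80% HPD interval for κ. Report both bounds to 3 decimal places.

The exponential density is strictly decreasing on [0, ∞), so the HPD interval is anchored at 0: [0, q] with P(κ ≤ q) = 0.80.
q = −ln(1 − 0.80) / 2.19 = 1.6094 / 2.19 = 0.735.

[0.000, 0.735]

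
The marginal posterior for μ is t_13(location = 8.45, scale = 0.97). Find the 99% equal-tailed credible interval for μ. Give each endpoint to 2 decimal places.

[5.53, 11.37]

The t_13 distribution is symmetric; the 99% interval is 8.45 ± t·0.97 with t_{0.995,13} = 3.012.
Half-width: 3.012 × 0.97 = 2.92.
8.45 − 2.92 = 5.53; 8.45 + 2.92 = 11.37.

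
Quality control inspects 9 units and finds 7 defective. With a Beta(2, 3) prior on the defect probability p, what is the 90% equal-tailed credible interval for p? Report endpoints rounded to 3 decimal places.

[0.427, 0.834]

Posterior: Beta(2+7, 3+2) = Beta(9, 5).
Equal-tailed 90% interval: the 0.05 and 0.95 quantiles of Beta(9, 5).
Posterior mean ≈ 0.643, SD ≈ 0.124; a Normal approximation gives roughly [0.439, 0.846].
Exact: F⁻¹(0.05) = 0.427; F⁻¹(0.95) = 0.834.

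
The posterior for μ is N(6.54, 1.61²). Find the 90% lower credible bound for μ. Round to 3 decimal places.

4.477

Need L with P(μ ≥ L) = 0.90: L = 6.54 − z_{0.1}·1.61.
z = 1.282; L = 6.54 − 1.282 × 1.61 = 4.477.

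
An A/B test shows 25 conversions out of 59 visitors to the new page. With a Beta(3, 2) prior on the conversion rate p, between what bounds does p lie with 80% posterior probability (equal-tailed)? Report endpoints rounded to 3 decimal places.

[0.359, 0.517]

Posterior: Beta(3+25, 2+34) = Beta(28, 36).
Equal-tailed 80% interval: the 0.1 and 0.9 quantiles of Beta(28, 36).
Posterior mean ≈ 0.438, SD ≈ 0.062; a Normal approximation gives roughly [0.359, 0.516].
Exact: F⁻¹(0.1) = 0.359; F⁻¹(0.9) = 0.517.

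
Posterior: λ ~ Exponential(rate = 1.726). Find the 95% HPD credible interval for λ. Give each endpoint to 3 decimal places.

[0.000, 1.736]

The exponential density is strictly decreasing on [0, ∞), so the HPD interval is anchored at 0: [0, q] with P(λ ≤ q) = 0.95.
q = −ln(1 − 0.95) / 1.726 = 2.9957 / 1.726 = 1.736.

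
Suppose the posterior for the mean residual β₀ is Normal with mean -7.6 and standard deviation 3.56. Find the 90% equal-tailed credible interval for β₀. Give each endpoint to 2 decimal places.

[-13.46, -1.74]

The posterior is symmetric, so the 90% equal-tailed interval is β₀ = -7.6 ± z·3.56 with z = 1.645.
Half-width: 1.645 × 3.56 = 5.86.
-7.6 − 5.86 = -13.46; -7.6 + 5.86 = -1.74.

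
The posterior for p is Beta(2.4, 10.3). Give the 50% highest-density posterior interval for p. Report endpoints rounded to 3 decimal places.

The posterior is unimodal and skewed, so the HPD interval has equal density at both endpoints and is the shortest 50% interval.
Solving f(0.073) = f(0.208) with F(0.208) − F(0.073) = 0.50 gives [0.073, 0.208].
For comparison, the equal-tailed interval is [0.109, 0.252]; the HPD is narrower and shifted toward the mode.

[0.073, 0.208]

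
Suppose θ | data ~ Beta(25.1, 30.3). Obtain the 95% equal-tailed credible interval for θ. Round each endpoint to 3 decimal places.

Posterior: Beta(25.1, 30.3).
Equal-tailed 95% interval: the 0.025 and 0.975 quantiles of Beta(25.1, 30.3).
Posterior mean ≈ 0.453, SD ≈ 0.066; a Normal approximation gives roughly [0.323, 0.583].
Exact: F⁻¹(0.025) = 0.325; F⁻¹(0.975) = 0.584.

[0.325, 0.584]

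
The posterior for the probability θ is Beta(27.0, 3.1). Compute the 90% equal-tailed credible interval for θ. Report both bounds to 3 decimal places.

[0.795, 0.969]

Posterior: Beta(27.0, 3.1).
Equal-tailed 90% interval: the 0.05 and 0.95 quantiles of Beta(27.0, 3.1).
Posterior mean ≈ 0.897, SD ≈ 0.055; a Normal approximation gives roughly [0.807, 0.987].
Exact: F⁻¹(0.05) = 0.795; F⁻¹(0.95) = 0.969.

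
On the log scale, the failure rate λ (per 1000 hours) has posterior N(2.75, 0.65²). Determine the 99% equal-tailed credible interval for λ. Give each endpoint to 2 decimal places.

[2.93, 83.45]

On the log scale the 99% interval is 2.75 ± 2.576 × 0.65 = [1.0757, 4.4243].
Exponentiate: [e^1.0757, e^4.4243] = [2.93, 83.45].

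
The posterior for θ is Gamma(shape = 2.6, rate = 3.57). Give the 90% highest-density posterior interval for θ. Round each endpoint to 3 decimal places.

[0.077, 1.364]

The posterior is unimodal and skewed, so the HPD interval has equal density at both endpoints and is the shortest 90% interval.
Solving f(0.077) = f(1.364) with F(1.364) − F(0.077) = 0.90 gives [0.077, 1.364].
For comparison, the equal-tailed interval is [0.174, 1.594]; the HPD is narrower and shifted toward the mode.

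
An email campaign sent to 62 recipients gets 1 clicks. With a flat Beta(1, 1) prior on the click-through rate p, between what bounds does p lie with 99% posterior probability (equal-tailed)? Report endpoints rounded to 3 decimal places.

Posterior: Beta(1+1, 1+61) = Beta(2, 62).
Equal-tailed 99% interval: the 0.005 and 0.995 quantiles of Beta(2, 62).
Posterior mean ≈ 0.031, SD ≈ 0.022; a Normal approximation gives roughly [-0.024, 0.087].
Exact: F⁻¹(0.005) = 0.002; F⁻¹(0.995) = 0.112.

[0.002, 0.112]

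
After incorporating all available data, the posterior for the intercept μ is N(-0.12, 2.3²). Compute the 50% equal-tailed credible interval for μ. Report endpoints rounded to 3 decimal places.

The posterior is symmetric, so the 50% equal-tailed interval is μ = -0.12 ± z·2.3 with z = 0.674.
Half-width: 0.674 × 2.3 = 1.551.
-0.12 − 1.551 = -1.671; -0.12 + 1.551 = 1.431.

[-1.671, 1.431]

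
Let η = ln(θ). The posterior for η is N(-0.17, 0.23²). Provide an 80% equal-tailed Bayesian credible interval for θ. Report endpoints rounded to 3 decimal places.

[0.628, 1.133]

On the log scale the 80% interval is -0.17 ± 1.282 × 0.23 = [-0.4648, 0.1248].
Exponentiate: [e^-0.4648, e^0.1248] = [0.628, 1.133].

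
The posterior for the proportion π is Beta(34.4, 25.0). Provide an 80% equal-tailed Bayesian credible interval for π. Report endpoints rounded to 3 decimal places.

[0.497, 0.660]

Posterior: Beta(34.4, 25.0).
Equal-tailed 80% interval: the 0.1 and 0.9 quantiles of Beta(34.4, 25.0).
Posterior mean ≈ 0.579, SD ≈ 0.064; a Normal approximation gives roughly [0.498, 0.661].
Exact: F⁻¹(0.1) = 0.497; F⁻¹(0.9) = 0.660.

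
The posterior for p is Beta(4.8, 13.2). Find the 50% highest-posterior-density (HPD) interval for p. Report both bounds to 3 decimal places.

[0.173, 0.311]

The posterior is unimodal and skewed, so the HPD interval has equal density at both endpoints and is the shortest 50% interval.
Solving f(0.173) = f(0.311) with F(0.311) − F(0.173) = 0.50 gives [0.173, 0.311].
For comparison, the equal-tailed interval is [0.192, 0.332]; the HPD is narrower and shifted toward the mode.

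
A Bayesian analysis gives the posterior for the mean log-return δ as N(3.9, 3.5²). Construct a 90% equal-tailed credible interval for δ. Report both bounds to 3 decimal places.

[-1.857, 9.657]

The posterior is symmetric, so the 90% equal-tailed interval is δ = 3.9 ± z·3.5 with z = 1.645.
Half-width: 1.645 × 3.5 = 5.757.
3.9 − 5.757 = -1.857; 3.9 + 5.757 = 9.657.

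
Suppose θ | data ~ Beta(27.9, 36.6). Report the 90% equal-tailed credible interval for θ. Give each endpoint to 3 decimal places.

[0.333, 0.535]

Posterior: Beta(27.9, 36.6).
Equal-tailed 90% interval: the 0.05 and 0.95 quantiles of Beta(27.9, 36.6).
Posterior mean ≈ 0.433, SD ≈ 0.061; a Normal approximation gives roughly [0.332, 0.533].
Exact: F⁻¹(0.05) = 0.333; F⁻¹(0.95) = 0.535.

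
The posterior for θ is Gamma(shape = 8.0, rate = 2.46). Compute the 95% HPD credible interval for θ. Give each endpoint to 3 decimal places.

The posterior is unimodal and skewed, so the HPD interval has equal density at both endpoints and is the shortest 95% interval.
Solving f(1.209) = f(5.541) with F(5.541) − F(1.209) = 0.95 gives [1.209, 5.541].
For comparison, the equal-tailed interval is [1.404, 5.863]; the HPD is narrower and shifted toward the mode.

[1.209, 5.541]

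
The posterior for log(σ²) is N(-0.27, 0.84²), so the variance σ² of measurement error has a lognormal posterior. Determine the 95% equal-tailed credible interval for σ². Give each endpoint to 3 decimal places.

On the log scale the 95% interval is -0.27 ± 1.960 × 0.84 = [-1.9164, 1.3764].
Exponentiate: [e^-1.9164, e^1.3764] = [0.147, 3.960].

[0.147, 3.960]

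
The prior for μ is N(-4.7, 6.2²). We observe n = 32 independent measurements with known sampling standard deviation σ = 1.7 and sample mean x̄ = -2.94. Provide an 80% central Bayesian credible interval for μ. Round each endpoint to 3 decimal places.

[-3.329, -2.559]

Posterior precision = 1/6.2² + 32/1.7² = 0.0260 + 11.0727 = 11.0987, so posterior SD = 0.3002.
Posterior mean = (-4.7/6.2² + 32·-2.94/1.7²) / 11.0987 = -2.9441.
Interval: -2.9441 ± 1.282 × 0.3002 → [-3.329, -2.559].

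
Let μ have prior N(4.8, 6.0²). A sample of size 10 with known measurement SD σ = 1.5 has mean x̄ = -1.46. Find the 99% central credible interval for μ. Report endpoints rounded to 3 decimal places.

Posterior precision = 1/6.0² + 10/1.5² = 0.0278 + 4.4444 = 4.4722, so posterior SD = 0.4729.
Posterior mean = (4.8/6.0² + 10·-1.46/1.5²) / 4.4722 = -1.4211.
Interval: -1.4211 ± 2.576 × 0.4729 → [-2.639, -0.203].

[-2.639, -0.203]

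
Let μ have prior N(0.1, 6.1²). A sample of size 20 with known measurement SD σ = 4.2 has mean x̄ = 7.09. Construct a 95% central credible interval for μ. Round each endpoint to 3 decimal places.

Posterior precision = 1/6.1² + 20/4.2² = 0.0269 + 1.1338 = 1.1607, so posterior SD = 0.9282.
Posterior mean = (0.1/6.1² + 20·7.09/4.2²) / 1.1607 = 6.9282.
Interval: 6.9282 ± 1.960 × 0.9282 → [5.109, 8.747].

[5.109, 8.747]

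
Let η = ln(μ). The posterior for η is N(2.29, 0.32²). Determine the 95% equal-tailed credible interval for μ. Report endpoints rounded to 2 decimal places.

On the log scale the 95% interval is 2.29 ± 1.960 × 0.32 = [1.6628, 2.9172].
Exponentiate: [e^1.6628, e^2.9172] = [5.27, 18.49].

[5.27, 18.49]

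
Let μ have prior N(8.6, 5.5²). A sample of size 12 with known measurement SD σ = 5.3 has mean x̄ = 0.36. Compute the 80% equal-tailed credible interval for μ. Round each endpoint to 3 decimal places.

[-0.937, 2.841]

Posterior precision = 1/5.5² + 12/5.3² = 0.0331 + 0.4272 = 0.4603, so posterior SD = 1.4740.
Posterior mean = (8.6/5.5² + 12·0.36/5.3²) / 0.4603 = 0.9518.
Interval: 0.9518 ± 1.282 × 1.4740 → [-0.937, 2.841].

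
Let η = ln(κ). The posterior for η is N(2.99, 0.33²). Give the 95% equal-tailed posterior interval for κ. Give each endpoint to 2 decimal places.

[10.41, 37.97]

On the log scale the 95% interval is 2.99 ± 1.960 × 0.33 = [2.3432, 3.6368].
Exponentiate: [e^2.3432, e^3.6368] = [10.41, 37.97].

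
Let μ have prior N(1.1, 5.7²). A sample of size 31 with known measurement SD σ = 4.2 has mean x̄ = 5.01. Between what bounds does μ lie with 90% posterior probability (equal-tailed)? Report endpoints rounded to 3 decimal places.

Posterior precision = 1/5.7² + 31/4.2² = 0.0308 + 1.7574 = 1.7881, so posterior SD = 0.7478.
Posterior mean = (1.1/5.7² + 31·5.01/4.2²) / 1.7881 = 4.9427.
Interval: 4.9427 ± 1.645 × 0.7478 → [3.713, 6.173].

[3.713, 6.173]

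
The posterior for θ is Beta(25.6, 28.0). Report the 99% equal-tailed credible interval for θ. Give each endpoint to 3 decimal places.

Posterior: Beta(25.6, 28.0).
Equal-tailed 99% interval: the 0.005 and 0.995 quantiles of Beta(25.6, 28.0).
Posterior mean ≈ 0.478, SD ≈ 0.068; a Normal approximation gives roughly [0.303, 0.652].
Exact: F⁻¹(0.005) = 0.308; F⁻¹(0.995) = 0.650.

[0.308, 0.650]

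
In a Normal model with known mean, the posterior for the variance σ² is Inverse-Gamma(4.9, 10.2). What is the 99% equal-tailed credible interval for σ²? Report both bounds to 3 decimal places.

Inverse-Gamma(4.9, 10.2) quantiles: F⁻¹(0.005) and F⁻¹(0.995).
Equivalently, 1/σ² ~ Gamma(4.9, rate = 10.2); invert its 0.995 and 0.005 quantiles.
Posterior mean ≈ 2.615, SD ≈ 1.536; a Normal approximation gives roughly [-1.341, 6.571].
Exact: lower = 0.820; upper = 9.858.

[0.820, 9.858]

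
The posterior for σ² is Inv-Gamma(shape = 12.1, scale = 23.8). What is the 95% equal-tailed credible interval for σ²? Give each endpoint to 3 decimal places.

[1.201, 3.795]

Inverse-Gamma(12.1, 23.8) quantiles: F⁻¹(0.025) and F⁻¹(0.975).
Equivalently, 1/σ² ~ Gamma(12.1, rate = 23.8); invert its 0.975 and 0.025 quantiles.
Posterior mean ≈ 2.144, SD ≈ 0.675; a Normal approximation gives roughly [0.822, 3.466].
Exact: lower = 1.201; upper = 3.795.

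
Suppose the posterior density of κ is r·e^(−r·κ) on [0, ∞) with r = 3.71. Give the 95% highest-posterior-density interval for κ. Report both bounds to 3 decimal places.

[0.000, 0.807]

The exponential density is strictly decreasing on [0, ∞), so the HPD interval is anchored at 0: [0, q] with P(κ ≤ q) = 0.95.
q = −ln(1 − 0.95) / 3.71 = 2.9957 / 3.71 = 0.807.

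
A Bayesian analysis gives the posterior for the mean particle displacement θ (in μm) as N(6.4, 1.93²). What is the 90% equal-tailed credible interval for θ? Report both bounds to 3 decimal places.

The posterior is symmetric, so the 90% equal-tailed interval is θ = 6.4 ± z·1.93 with z = 1.645.
Half-width: 1.645 × 1.93 = 3.175.
6.4 − 3.175 = 3.225; 6.4 + 3.175 = 9.575.

[3.225, 9.575]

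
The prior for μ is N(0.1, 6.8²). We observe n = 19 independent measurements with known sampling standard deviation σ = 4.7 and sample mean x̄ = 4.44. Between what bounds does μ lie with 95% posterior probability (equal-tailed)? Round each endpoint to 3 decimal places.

[2.246, 6.421]

Posterior precision = 1/6.8² + 19/4.7² = 0.0216 + 0.8601 = 0.8817, so posterior SD = 1.0649.
Posterior mean = (0.1/6.8² + 19·4.44/4.7²) / 0.8817 = 4.3336.
Interval: 4.3336 ± 1.960 × 1.0649 → [2.246, 6.421].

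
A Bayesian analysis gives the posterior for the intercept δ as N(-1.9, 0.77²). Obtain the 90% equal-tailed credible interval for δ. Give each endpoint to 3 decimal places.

[-3.167, -0.633]

The posterior is symmetric, so the 90% equal-tailed interval is δ = -1.9 ± z·0.77 with z = 1.645.
Half-width: 1.645 × 0.77 = 1.267.
-1.9 − 1.267 = -3.167; -1.9 + 1.267 = -0.633.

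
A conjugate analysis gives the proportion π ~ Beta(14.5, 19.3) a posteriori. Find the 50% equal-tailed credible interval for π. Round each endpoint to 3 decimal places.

Posterior: Beta(14.5, 19.3).
Equal-tailed 50% interval: the 0.25 and 0.75 quantiles of Beta(14.5, 19.3).
Posterior mean ≈ 0.429, SD ≈ 0.084; a Normal approximation gives roughly [0.372, 0.486].
Exact: F⁻¹(0.25) = 0.371; F⁻¹(0.75) = 0.486.

[0.371, 0.486]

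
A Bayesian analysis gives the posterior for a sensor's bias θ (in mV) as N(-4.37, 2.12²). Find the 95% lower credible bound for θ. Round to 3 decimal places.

-7.857

Need L with P(θ ≥ L) = 0.95: L = -4.37 − z_{0.05}·2.12.
z = 1.645; L = -4.37 − 1.645 × 2.12 = -7.857.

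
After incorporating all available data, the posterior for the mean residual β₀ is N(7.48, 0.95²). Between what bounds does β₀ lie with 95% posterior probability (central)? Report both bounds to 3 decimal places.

The posterior is symmetric, so the 95% equal-tailed interval is β₀ = 7.48 ± z·0.95 with z = 1.960.
Half-width: 1.960 × 0.95 = 1.862.
7.48 − 1.862 = 5.618; 7.48 + 1.862 = 9.342.

[5.618, 9.342]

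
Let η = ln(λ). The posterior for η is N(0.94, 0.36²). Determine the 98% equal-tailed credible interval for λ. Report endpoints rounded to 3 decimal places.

[1.108, 5.915]

On the log scale the 98% interval is 0.94 ± 2.326 × 0.36 = [0.1025, 1.7775].
Exponentiate: [e^0.1025, e^1.7775] = [1.108, 5.915].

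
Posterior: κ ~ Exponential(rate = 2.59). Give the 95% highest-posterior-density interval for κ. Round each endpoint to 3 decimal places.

The exponential density is strictly decreasing on [0, ∞), so the HPD interval is anchored at 0: [0, q] with P(κ ≤ q) = 0.95.
q = −ln(1 − 0.95) / 2.59 = 2.9957 / 2.59 = 1.157.

[0.000, 1.157]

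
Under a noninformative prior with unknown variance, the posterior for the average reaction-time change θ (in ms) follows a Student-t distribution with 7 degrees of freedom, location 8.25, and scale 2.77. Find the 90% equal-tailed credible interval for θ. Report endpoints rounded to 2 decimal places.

[3.00, 13.50]

The t_7 distribution is symmetric; the 90% interval is 8.25 ± t·2.77 with t_{0.95,7} = 1.895.
Half-width: 1.895 × 2.77 = 5.25.
8.25 − 5.25 = 3.00; 8.25 + 5.25 = 13.50.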